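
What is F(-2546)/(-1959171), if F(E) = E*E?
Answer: -6482116/1959171 ≈ -3.3086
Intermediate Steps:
F(E) = E²
F(-2546)/(-1959171) = (-2546)²/(-1959171) = 6482116*(-1/1959171) = -6482116/1959171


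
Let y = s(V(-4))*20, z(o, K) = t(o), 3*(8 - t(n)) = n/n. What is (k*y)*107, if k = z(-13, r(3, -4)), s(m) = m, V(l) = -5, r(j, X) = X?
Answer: -246100/3 ≈ -82033.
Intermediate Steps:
t(n) = 23/3 (t(n) = 8 - n/(3*n) = 8 - ⅓*1 = 8 - ⅓ = 23/3)
z(o, K) = 23/3
k = 23/3 ≈ 7.6667
y = -100 (y = -5*20 = -100)
(k*y)*107 = ((23/3)*(-100))*107 = -2300/3*107 = -246100/3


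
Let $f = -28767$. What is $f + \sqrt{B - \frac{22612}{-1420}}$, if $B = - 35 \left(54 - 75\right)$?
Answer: $-28767 + \frac{\sqrt{94635190}}{355} \approx -28740.0$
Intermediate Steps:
$B = 735$ ($B = \left(-35\right) \left(-21\right) = 735$)
$f + \sqrt{B - \frac{22612}{-1420}} = -28767 + \sqrt{735 - \frac{22612}{-1420}} = -28767 + \sqrt{735 - - \frac{5653}{355}} = -28767 + \sqrt{735 + \frac{5653}{355}} = -28767 + \sqrt{\frac{266578}{355}} = -28767 + \frac{\sqrt{94635190}}{355}$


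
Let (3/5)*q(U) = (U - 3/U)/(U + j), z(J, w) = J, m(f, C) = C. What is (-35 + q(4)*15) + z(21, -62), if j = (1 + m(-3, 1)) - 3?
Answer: 157/12 ≈ 13.083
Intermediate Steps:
j = -1 (j = (1 + 1) - 3 = 2 - 3 = -1)
q(U) = 5*(U - 3/U)/(3*(-1 + U)) (q(U) = 5*((U - 3/U)/(U - 1))/3 = 5*((U - 3/U)/(-1 + U))/3 = 5*(U - 3/U)/(3*(-1 + U)))
(-35 + q(4)*15) + z(21, -62) = (-35 + ((5/3)*(-3 + 4**2)/(4*(-1 + 4)))*15) + 21 = (-35 + ((5/3)*(1/4)*(-3 + 16)/3)*15) + 21 = (-35 + ((5/3)*(1/4)*(1/3)*13)*15) + 21 = (-35 + (65/36)*15) + 21 = (-35 + 325/12) + 21 = -95/12 + 21 = 157/12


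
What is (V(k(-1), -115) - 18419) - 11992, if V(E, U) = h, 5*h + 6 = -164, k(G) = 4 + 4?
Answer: -30445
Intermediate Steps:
k(G) = 8
h = -34 (h = -6/5 + (⅕)*(-164) = -6/5 - 164/5 = -34)
V(E, U) = -34
(V(k(-1), -115) - 18419) - 11992 = (-34 - 18419) - 11992 = -18453 - 11992 = -30445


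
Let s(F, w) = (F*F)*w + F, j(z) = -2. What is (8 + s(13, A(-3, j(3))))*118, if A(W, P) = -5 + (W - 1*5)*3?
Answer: -575840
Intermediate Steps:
A(W, P) = -20 + 3*W (A(W, P) = -5 + (W - 5)*3 = -5 + (-5 + W)*3 = -5 + (-15 + 3*W) = -20 + 3*W)
s(F, w) = F + w*F² (s(F, w) = F²*w + F = w*F² + F = F + w*F²)
(8 + s(13, A(-3, j(3))))*118 = (8 + 13*(1 + 13*(-20 + 3*(-3))))*118 = (8 + 13*(1 + 13*(-20 - 9)))*118 = (8 + 13*(1 + 13*(-29)))*118 = (8 + 13*(1 - 377))*118 = (8 + 13*(-376))*118 = (8 - 4888)*118 = -4880*118 = -575840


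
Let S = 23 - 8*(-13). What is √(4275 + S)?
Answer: √4402 ≈ 66.348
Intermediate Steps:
S = 127 (S = 23 + 104 = 127)
√(4275 + S) = √(4275 + 127) = √4402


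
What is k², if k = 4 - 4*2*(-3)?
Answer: 784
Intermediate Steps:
k = 28 (k = 4 - 8*(-3) = 4 + 24 = 28)
k² = 28² = 784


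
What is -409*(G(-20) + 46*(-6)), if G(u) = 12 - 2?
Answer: 108794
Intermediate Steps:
G(u) = 10
-409*(G(-20) + 46*(-6)) = -409*(10 + 46*(-6)) = -409*(10 - 276) = -409*(-266) = 108794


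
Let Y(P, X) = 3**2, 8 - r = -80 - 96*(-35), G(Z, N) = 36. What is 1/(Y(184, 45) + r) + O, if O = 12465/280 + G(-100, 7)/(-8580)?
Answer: 447360997/10050040 ≈ 44.513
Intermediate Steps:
r = -3272 (r = 8 - (-80 - 96*(-35)) = 8 - (-80 + 3360) = 8 - 1*3280 = 8 - 3280 = -3272)
O = 1782327/40040 (O = 12465/280 + 36/(-8580) = 12465*(1/280) + 36*(-1/8580) = 2493/56 - 3/715 = 1782327/40040 ≈ 44.514)
Y(P, X) = 9
1/(Y(184, 45) + r) + O = 1/(9 - 3272) + 1782327/40040 = 1/(-3263) + 1782327/40040 = -1/3263 + 1782327/40040 = 447360997/10050040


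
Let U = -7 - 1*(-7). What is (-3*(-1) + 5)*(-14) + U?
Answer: -112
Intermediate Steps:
U = 0 (U = -7 + 7 = 0)
(-3*(-1) + 5)*(-14) + U = (-3*(-1) + 5)*(-14) + 0 = (3 + 5)*(-14) + 0 = 8*(-14) + 0 = -112 + 0 = -112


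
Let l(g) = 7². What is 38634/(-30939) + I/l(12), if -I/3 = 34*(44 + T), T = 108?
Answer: -160523774/505337 ≈ -317.66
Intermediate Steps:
l(g) = 49
I = -15504 (I = -102*(44 + 108) = -102*152 = -3*5168 = -15504)
38634/(-30939) + I/l(12) = 38634/(-30939) - 15504/49 = 38634*(-1/30939) - 15504*1/49 = -12878/10313 - 15504/49 = -160523774/505337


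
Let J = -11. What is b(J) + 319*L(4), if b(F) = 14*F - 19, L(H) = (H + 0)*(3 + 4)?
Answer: 8759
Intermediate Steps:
L(H) = 7*H (L(H) = H*7 = 7*H)
b(F) = -19 + 14*F
b(J) + 319*L(4) = (-19 + 14*(-11)) + 319*(7*4) = (-19 - 154) + 319*28 = -173 + 8932 = 8759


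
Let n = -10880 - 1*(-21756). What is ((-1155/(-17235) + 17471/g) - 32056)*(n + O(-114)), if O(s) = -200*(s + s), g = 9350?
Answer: -9724083489688498/5371575 ≈ -1.8103e+9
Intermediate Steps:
O(s) = -400*s
n = 10876 (n = -10880 + 21756 = 10876)
((-1155/(-17235) + 17471/g) - 32056)*(n + O(-114)) = ((-1155/(-17235) + 17471/9350) - 32056)*(10876 - 400*(-114)) = ((-1155*(-1/17235) + 17471*(1/9350)) - 32056)*(10876 + 45600) = ((77/1149 + 17471/9350) - 32056)*56476 = (20794129/10743150 - 32056)*56476 = -344361622271/10743150*56476 = -9724083489688498/5371575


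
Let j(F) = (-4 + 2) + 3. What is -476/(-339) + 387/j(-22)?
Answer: 131669/339 ≈ 388.40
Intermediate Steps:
j(F) = 1 (j(F) = -2 + 3 = 1)
-476/(-339) + 387/j(-22) = -476/(-339) + 387/1 = -476*(-1/339) + 387*1 = 476/339 + 387 = 131669/339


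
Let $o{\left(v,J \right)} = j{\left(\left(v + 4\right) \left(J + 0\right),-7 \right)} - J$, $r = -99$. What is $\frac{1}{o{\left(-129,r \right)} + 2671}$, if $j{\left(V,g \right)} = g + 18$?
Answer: $\frac{1}{2781} \approx 0.00035958$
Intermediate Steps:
$j{\left(V,g \right)} = 18 + g$
$o{\left(v,J \right)} = 11 - J$ ($o{\left(v,J \right)} = \left(18 - 7\right) - J = 11 - J$)
$\frac{1}{o{\left(-129,r \right)} + 2671} = \frac{1}{\left(11 - -99\right) + 2671} = \frac{1}{\left(11 + 99\right) + 2671} = \frac{1}{110 + 2671} = \frac{1}{2781}$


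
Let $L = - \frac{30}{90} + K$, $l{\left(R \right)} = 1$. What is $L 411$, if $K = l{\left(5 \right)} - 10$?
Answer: $-3836$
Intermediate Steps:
$K = -9$ ($K = 1 - 10 = -9$)
$L = - \frac{28}{3}$ ($L = - \frac{30}{90} - 9 = \left(-30\right) \frac{1}{90} - 9 = - \frac{1}{3} - 9 = - \frac{28}{3} \approx -9.3333$)
$L 411 = \left(- \frac{28}{3}\right) 411 = -3836$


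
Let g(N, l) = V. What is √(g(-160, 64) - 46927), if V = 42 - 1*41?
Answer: 3*I*√5214 ≈ 216.62*I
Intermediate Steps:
V = 1 (V = 42 - 41 = 1)
g(N, l) = 1
√(g(-160, 64) - 46927) = √(1 - 46927) = √(-46926) = 3*I*√5214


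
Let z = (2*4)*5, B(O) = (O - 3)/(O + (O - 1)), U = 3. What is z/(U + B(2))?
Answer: 15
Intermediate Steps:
B(O) = (-3 + O)/(-1 + 2*O) (B(O) = (-3 + O)/(O + (-1 + O)) = (-3 + O)/(-1 + 2*O))
z = 40 (z = 8*5 = 40)
z/(U + B(2)) = 40/(3 + (-3 + 2)/(-1 + 2*2)) = 40/(3 - 1/(-1 + 4)) = 40/(3 - 1/3) = 40/(3 + (⅓)*(-1)) = 40/(3 - ⅓) = 40/(8/3) = (3/8)*40 = 15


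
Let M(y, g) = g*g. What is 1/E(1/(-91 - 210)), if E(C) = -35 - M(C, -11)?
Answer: -1/156 ≈ -0.0064103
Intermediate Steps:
M(y, g) = g²
E(C) = -156 (E(C) = -35 - 1*(-11)² = -35 - 1*121 = -35 - 121 = -156)
1/E(1/(-91 - 210)) = 1/(-156) = -1/156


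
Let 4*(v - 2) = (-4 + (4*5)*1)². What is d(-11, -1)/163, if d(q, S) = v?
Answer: 66/163 ≈ 0.40491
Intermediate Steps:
v = 66 (v = 2 + (-4 + (4*5)*1)²/4 = 2 + (-4 + 20*1)²/4 = 2 + (-4 + 20)²/4 = 2 + (¼)*16² = 2 + (¼)*256 = 2 + 64 = 66)
d(q, S) = 66
d(-11, -1)/163 = 66/163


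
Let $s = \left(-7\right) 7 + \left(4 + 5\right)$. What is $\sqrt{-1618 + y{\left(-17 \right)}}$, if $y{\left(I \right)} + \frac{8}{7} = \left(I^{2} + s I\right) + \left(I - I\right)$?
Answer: $\frac{i \sqrt{31857}}{7} \approx 25.498 i$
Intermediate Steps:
$s = -40$ ($s = -49 + 9 = -40$)
$y{\left(I \right)} = - \frac{8}{7} + I^{2} - 40 I$ ($y{\left(I \right)} = - \frac{8}{7} + \left(\left(I^{2} - 40 I\right) + \left(I - I\right)\right) = - \frac{8}{7} + \left(\left(I^{2} - 40 I\right) + 0\right) = - \frac{8}{7} + \left(I^{2} - 40 I\right) = - \frac{8}{7} + I^{2} - 40 I$)
$\sqrt{-1618 + y{\left(-17 \right)}} = \sqrt{-1618 - \left(- \frac{4752}{7} - 289\right)} = \sqrt{-1618 + \left(- \frac{8}{7} + 289 + 680\right)} = \sqrt{-1618 + \frac{6775}{7}} = \sqrt{- \frac{4551}{7}} = \frac{i \sqrt{31857}}{7}$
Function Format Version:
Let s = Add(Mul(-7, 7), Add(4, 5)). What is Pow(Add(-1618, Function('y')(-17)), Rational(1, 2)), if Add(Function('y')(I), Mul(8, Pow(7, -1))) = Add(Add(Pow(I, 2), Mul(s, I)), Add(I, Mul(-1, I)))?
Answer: Mul(Rational(1, 7), I, Pow(31857, Rational(1, 2))) ≈ Mul(25.498, I)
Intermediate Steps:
s = -40 (s = Add(-49, 9) = -40)
Function('y')(I) = Add(Rational(-8, 7), Pow(I, 2), Mul(-40, I)) (Function('y')(I) = Add(Rational(-8, 7), Add(Add(Pow(I, 2), Mul(-40, I)), Add(I, Mul(-1, I)))) = Add(Rational(-8, 7), Add(Add(Pow(I, 2), Mul(-40, I)), 0)) = Add(Rational(-8, 7), Add(Pow(I, 2), Mul(-40, I))) = Add(Rational(-8, 7), Pow(I, 2), Mul(-40, I)))
Pow(Add(-1618, Function('y')(-17)), Rational(1, 2)) = Pow(Add(-1618, Add(Rational(-8, 7), Pow(-17, 2), Mul(-40, -17))), Rational(1, 2)) = Pow(Add(-1618, Add(Rational(-8, 7), 289, 680)), Rational(1, 2)) = Pow(Add(-1618, Rational(6775, 7)), Rational(1, 2)) = Pow(Rational(-4551, 7), Rational(1, 2)) = Mul(Rational(1, 7), I, Pow(31857, Rational(1, 2)))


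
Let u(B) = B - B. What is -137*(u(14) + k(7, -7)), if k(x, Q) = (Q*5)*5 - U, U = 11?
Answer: 25482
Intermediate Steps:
u(B) = 0
k(x, Q) = -11 + 25*Q (k(x, Q) = (Q*5)*5 - 1*11 = (5*Q)*5 - 11 = 25*Q - 11 = -11 + 25*Q)
-137*(u(14) + k(7, -7)) = -137*(0 + (-11 + 25*(-7))) = -137*(0 + (-11 - 175)) = -137*(0 - 186) = -137*(-186) = 25482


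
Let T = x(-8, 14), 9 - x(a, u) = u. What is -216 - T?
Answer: -211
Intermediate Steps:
x(a, u) = 9 - u
T = -5 (T = 9 - 1*14 = 9 - 14 = -5)
-216 - T = -216 - 1*(-5) = -216 + 5 = -211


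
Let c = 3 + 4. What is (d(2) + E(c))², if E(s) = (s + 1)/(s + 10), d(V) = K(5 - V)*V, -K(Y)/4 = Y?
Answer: 160000/289 ≈ 553.63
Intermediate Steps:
K(Y) = -4*Y
c = 7
d(V) = V*(-20 + 4*V) (d(V) = (-4*(5 - V))*V = (-20 + 4*V)*V = V*(-20 + 4*V))
E(s) = (1 + s)/(10 + s)
(d(2) + E(c))² = (4*2*(-5 + 2) + (1 + 7)/(10 + 7))² = (4*2*(-3) + 8/17)² = (-24 + (1/17)*8)² = (-24 + 8/17)² = (-400/17)² = 160000/289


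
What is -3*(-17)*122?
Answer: 6222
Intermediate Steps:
-3*(-17)*122 = 51*122 = 6222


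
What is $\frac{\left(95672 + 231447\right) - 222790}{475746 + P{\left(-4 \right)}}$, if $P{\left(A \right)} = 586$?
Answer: $\frac{104329}{476332} \approx 0.21903$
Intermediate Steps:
$\frac{\left(95672 + 231447\right) - 222790}{475746 + P{\left(-4 \right)}} = \frac{\left(95672 + 231447\right) - 222790}{475746 + 586} = \frac{327119 - 222790}{476332} = 104329 \cdot \frac{1}{476332} = \frac{104329}{476332}$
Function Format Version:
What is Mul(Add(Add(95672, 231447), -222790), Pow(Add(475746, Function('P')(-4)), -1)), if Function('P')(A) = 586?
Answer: Rational(104329, 476332) ≈ 0.21903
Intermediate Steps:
Mul(Add(Add(95672, 231447), -222790), Pow(Add(475746, Function('P')(-4)), -1)) = Mul(Add(Add(95672, 231447), -222790), Pow(Add(475746, 586), -1)) = Mul(Add(327119, -222790), Pow(476332, -1)) = Mul(104329, Rational(1, 476332)) = Rational(104329, 476332)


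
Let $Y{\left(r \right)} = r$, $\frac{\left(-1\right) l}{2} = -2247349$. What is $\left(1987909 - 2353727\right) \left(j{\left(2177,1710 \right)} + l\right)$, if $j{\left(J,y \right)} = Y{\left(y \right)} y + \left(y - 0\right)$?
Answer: $-2714555395544$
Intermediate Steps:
$l = 4494698$ ($l = \left(-2\right) \left(-2247349\right) = 4494698$)
$j{\left(J,y \right)} = y + y^{2}$ ($j{\left(J,y \right)} = y y + \left(y - 0\right) = y^{2} + \left(y + 0\right) = y^{2} + y = y + y^{2}$)
$\left(1987909 - 2353727\right) \left(j{\left(2177,1710 \right)} + l\right) = \left(1987909 - 2353727\right) \left(1710 \left(1 + 1710\right) + 4494698\right) = - 365818 \left(1710 \cdot 1711 + 4494698\right) = - 365818 \left(2925810 + 4494698\right) = \left(-365818\right) 7420508 = -2714555395544$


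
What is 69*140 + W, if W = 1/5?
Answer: 48301/5 ≈ 9660.2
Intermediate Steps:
W = ⅕ ≈ 0.20000
69*140 + W = 69*140 + ⅕ = 9660 + ⅕ = 48301/5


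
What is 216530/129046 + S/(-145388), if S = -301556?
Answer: 8799432402/2345217481 ≈ 3.7521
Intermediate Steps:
216530/129046 + S/(-145388) = 216530/129046 - 301556/(-145388) = 216530*(1/129046) - 301556*(-1/145388) = 108265/64523 + 75389/36347 = 8799432402/2345217481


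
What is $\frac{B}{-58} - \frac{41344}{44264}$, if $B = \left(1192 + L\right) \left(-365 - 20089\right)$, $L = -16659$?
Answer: $- \frac{875215672669}{160457} \approx -5.4545 \cdot 10^{6}$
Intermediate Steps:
$B = 316362018$ ($B = \left(1192 - 16659\right) \left(-365 - 20089\right) = \left(-15467\right) \left(-20454\right) = 316362018$)
$\frac{B}{-58} - \frac{41344}{44264} = \frac{316362018}{-58} - \frac{41344}{44264} = 316362018 \left(- \frac{1}{58}\right) - \frac{5168}{5533} = - \frac{158181009}{29} - \frac{5168}{5533} = - \frac{875215672669}{160457}$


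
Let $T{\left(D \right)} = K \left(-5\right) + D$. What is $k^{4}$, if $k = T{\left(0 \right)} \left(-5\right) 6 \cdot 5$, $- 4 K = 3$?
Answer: $\frac{1601806640625}{16} \approx 1.0011 \cdot 10^{11}$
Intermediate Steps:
$K = - \frac{3}{4}$ ($K = \left(- \frac{1}{4}\right) 3 = - \frac{3}{4} \approx -0.75$)
$T{\left(D \right)} = \frac{15}{4} + D$ ($T{\left(D \right)} = \left(- \frac{3}{4}\right) \left(-5\right) + D = \frac{15}{4} + D$)
$k = - \frac{1125}{2}$ ($k = \left(\frac{15}{4} + 0\right) \left(-5\right) 6 \cdot 5 = \frac{15 \left(\left(-30\right) 5\right)}{4} = \frac{15}{4} \left(-150\right) = - \frac{1125}{2} \approx -562.5$)
$k^{4} = \left(- \frac{1125}{2}\right)^{4} = \frac{1601806640625}{16}$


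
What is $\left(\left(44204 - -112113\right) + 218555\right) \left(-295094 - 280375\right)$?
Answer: $-215727214968$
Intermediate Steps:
$\left(\left(44204 - -112113\right) + 218555\right) \left(-295094 - 280375\right) = \left(\left(44204 + 112113\right) + 218555\right) \left(-575469\right) = \left(156317 + 218555\right) \left(-575469\right) = 374872 \left(-575469\right) = -215727214968$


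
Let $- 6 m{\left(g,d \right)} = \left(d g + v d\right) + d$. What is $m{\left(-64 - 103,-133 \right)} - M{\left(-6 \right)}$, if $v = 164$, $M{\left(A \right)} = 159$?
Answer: $- \frac{610}{3} \approx -203.33$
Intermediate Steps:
$m{\left(g,d \right)} = - \frac{55 d}{2} - \frac{d g}{6}$ ($m{\left(g,d \right)} = - \frac{\left(d g + 164 d\right) + d}{6} = - \frac{\left(164 d + d g\right) + d}{6} = - \frac{165 d + d g}{6} = - \frac{55 d}{2} - \frac{d g}{6}$)
$m{\left(-64 - 103,-133 \right)} - M{\left(-6 \right)} = \left(- \frac{1}{6}\right) \left(-133\right) \left(165 - 167\right) - 159 = \left(- \frac{1}{6}\right) \left(-133\right) \left(-2\right) - 159 = - \frac{133}{3} - 159 = - \frac{610}{3}$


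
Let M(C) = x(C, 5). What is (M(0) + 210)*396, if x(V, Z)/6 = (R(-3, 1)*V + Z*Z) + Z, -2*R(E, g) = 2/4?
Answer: 154440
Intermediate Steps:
R(E, g) = -¼ (R(E, g) = -1/4 = -½*½ = -¼)
x(V, Z) = 6*Z + 6*Z² - 3*V/2 (x(V, Z) = 6*((-V/4 + Z*Z) + Z) = 6*((-V/4 + Z²) + Z) = 6*((Z² - V/4) + Z) = 6*(Z + Z² - V/4) = 6*Z + 6*Z² - 3*V/2)
M(C) = 180 - 3*C/2 (M(C) = 6*5 + 6*5² - 3*C/2 = 30 + 6*25 - 3*C/2 = 30 + 150 - 3*C/2 = 180 - 3*C/2)
(M(0) + 210)*396 = ((180 - 3/2*0) + 210)*396 = ((180 + 0) + 210)*396 = (180 + 210)*396 = 390*396 = 154440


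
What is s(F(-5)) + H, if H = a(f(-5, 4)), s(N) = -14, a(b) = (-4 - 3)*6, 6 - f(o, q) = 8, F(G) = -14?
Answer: -56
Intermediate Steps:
f(o, q) = -2 (f(o, q) = 6 - 1*8 = 6 - 8 = -2)
a(b) = -42 (a(b) = -7*6 = -42)
H = -42
s(F(-5)) + H = -14 - 42 = -56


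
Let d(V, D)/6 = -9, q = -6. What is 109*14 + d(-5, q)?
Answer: 1472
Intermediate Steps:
d(V, D) = -54 (d(V, D) = 6*(-9) = -54)
109*14 + d(-5, q) = 109*14 - 54 = 1526 - 54 = 1472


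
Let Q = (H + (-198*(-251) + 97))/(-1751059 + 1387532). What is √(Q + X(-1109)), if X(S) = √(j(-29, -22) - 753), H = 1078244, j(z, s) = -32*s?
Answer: √(-1135935273 + 2562501823*I)/19133 ≈ 1.509 + 2.3195*I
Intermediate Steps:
Q = -1128039/363527 (Q = (1078244 + (-198*(-251) + 97))/(-1751059 + 1387532) = (1078244 + (49698 + 97))/(-363527) = (1078244 + 49795)*(-1/363527) = 1128039*(-1/363527) = -1128039/363527 ≈ -3.1030)
X(S) = 7*I (X(S) = √(-32*(-22) - 753) = √(704 - 753) = √(-49) = 7*I)
√(Q + X(-1109)) = √(-1128039/363527 + 7*I)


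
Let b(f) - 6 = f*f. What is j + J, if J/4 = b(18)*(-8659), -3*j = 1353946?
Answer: -35643586/3 ≈ -1.1881e+7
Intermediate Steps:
j = -1353946/3 (j = -⅓*1353946 = -1353946/3 ≈ -4.5132e+5)
b(f) = 6 + f² (b(f) = 6 + f*f = 6 + f²)
J = -11429880 (J = 4*((6 + 18²)*(-8659)) = 4*((6 + 324)*(-8659)) = 4*(330*(-8659)) = 4*(-2857470) = -11429880)
j + J = -1353946/3 - 11429880 = -35643586/3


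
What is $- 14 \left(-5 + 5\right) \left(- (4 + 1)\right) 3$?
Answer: $0$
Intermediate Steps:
$- 14 \left(-5 + 5\right) \left(- (4 + 1)\right) 3 = - 14 \cdot 0 \left(\left(-1\right) 5\right) 3 = - 14 \cdot 0 \left(-5\right) 3 = \left(-14\right) 0 \cdot 3 = 0 \cdot 3 = 0$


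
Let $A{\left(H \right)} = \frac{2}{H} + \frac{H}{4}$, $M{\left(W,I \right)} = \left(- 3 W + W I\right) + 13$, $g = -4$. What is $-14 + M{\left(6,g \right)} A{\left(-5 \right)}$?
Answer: $\frac{677}{20} \approx 33.85$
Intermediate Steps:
$M{\left(W,I \right)} = 13 - 3 W + I W$ ($M{\left(W,I \right)} = \left(- 3 W + I W\right) + 13 = 13 - 3 W + I W$)
$A{\left(H \right)} = \frac{2}{H} + \frac{H}{4}$ ($A{\left(H \right)} = \frac{2}{H} + H \frac{1}{4} = \frac{2}{H} + \frac{H}{4}$)
$-14 + M{\left(6,g \right)} A{\left(-5 \right)} = -14 + \left(13 - 18 - 24\right) \left(\frac{2}{-5} + \frac{1}{4} \left(-5\right)\right) = -14 + \left(13 - 18 - 24\right) \left(2 \left(- \frac{1}{5}\right) - \frac{5}{4}\right) = -14 - 29 \left(- \frac{2}{5} - \frac{5}{4}\right) = -14 - - \frac{957}{20} = -14 + \frac{957}{20} = \frac{677}{20}$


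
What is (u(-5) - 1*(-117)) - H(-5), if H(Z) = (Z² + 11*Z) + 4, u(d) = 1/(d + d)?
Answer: 1429/10 ≈ 142.90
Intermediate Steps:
u(d) = 1/(2*d)
H(Z) = 4 + Z² + 11*Z
(u(-5) - 1*(-117)) - H(-5) = ((½)/(-5) - 1*(-117)) - (4 + (-5)² + 11*(-5)) = ((½)*(-⅕) + 117) - (4 + 25 - 55) = (-⅒ + 117) - 1*(-26) = 1169/10 + 26 = 1429/10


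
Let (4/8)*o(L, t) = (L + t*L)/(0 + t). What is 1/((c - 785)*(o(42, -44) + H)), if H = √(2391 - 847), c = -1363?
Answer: -3311/450066860 + 121*√386/675100290 ≈ -3.8353e-6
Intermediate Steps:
H = 2*√386 (H = √1544 = 2*√386 ≈ 39.294)
o(L, t) = 2*(L + L*t)/t (o(L, t) = 2*((L + t*L)/(0 + t)) = 2*((L + L*t)/t) = 2*(L + L*t)/t)
1/((c - 785)*(o(42, -44) + H)) = 1/((-1363 - 785)*(2*42*(1 - 44)/(-44) + 2*√386)) = 1/(-2148*(2*42*(-1/44)*(-43) + 2*√386)) = 1/(-2148*(903/11 + 2*√386)) = 1/(-1939644/11 - 4296*√386)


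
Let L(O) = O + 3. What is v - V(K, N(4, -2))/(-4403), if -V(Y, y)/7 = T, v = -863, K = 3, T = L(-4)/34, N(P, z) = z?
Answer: -18456117/21386 ≈ -863.00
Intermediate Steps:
L(O) = 3 + O
T = -1/34 (T = (3 - 4)/34 = -1*1/34 = -1/34 ≈ -0.029412)
V(Y, y) = 7/34 (V(Y, y) = -7*(-1/34) = 7/34)
v - V(K, N(4, -2))/(-4403) = -863 - 7/(34*(-4403)) = -863 - 7*(-1)/(34*4403) = -863 - 1*(-1/21386) = -863 + 1/21386 = -18456117/21386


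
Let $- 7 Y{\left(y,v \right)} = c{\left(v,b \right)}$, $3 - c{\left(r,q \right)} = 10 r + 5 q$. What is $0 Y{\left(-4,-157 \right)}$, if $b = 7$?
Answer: $0$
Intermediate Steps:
$c{\left(r,q \right)} = 3 - 10 r - 5 q$ ($c{\left(r,q \right)} = 3 - \left(10 r + 5 q\right) = 3 - \left(5 q + 10 r\right) = 3 - 10 r - 5 q$)
$Y{\left(y,v \right)} = \frac{32}{7} + \frac{10 v}{7}$ ($Y{\left(y,v \right)} = - \frac{3 - 10 v - 35}{7} = - \frac{-32 - 10 v}{7} = \frac{32}{7} + \frac{10 v}{7}$)
$0 Y{\left(-4,-157 \right)} = 0 \left(\frac{32}{7} + \frac{10}{7} \left(-157\right)\right) = 0 \left(\frac{32}{7} - \frac{1570}{7}\right) = 0 \left(- \frac{1538}{7}\right) = 0$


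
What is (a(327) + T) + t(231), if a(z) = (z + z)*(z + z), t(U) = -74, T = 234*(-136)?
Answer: 395818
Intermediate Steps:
T = -31824
a(z) = 4*z² (a(z) = (2*z)*(2*z) = 4*z²)
(a(327) + T) + t(231) = (4*327² - 31824) - 74 = (4*106929 - 31824) - 74 = (427716 - 31824) - 74 = 395892 - 74 = 395818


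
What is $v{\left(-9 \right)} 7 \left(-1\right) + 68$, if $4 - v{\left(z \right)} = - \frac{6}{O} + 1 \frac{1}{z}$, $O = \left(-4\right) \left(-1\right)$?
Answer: $\frac{517}{18} \approx 28.722$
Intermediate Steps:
$O = 4$
$v{\left(z \right)} = \frac{11}{2} - \frac{1}{z}$ ($v{\left(z \right)} = 4 - \left(- \frac{6}{4} + 1 \frac{1}{z}\right) = 4 - \left(\left(-6\right) \frac{1}{4} + \frac{1}{z}\right) = 4 - \left(- \frac{3}{2} + \frac{1}{z}\right) = 4 + \left(\frac{3}{2} - \frac{1}{z}\right) = \frac{11}{2} - \frac{1}{z}$)
$v{\left(-9 \right)} 7 \left(-1\right) + 68 = \left(\frac{11}{2} - \frac{1}{-9}\right) 7 \left(-1\right) + 68 = \left(\frac{11}{2} - - \frac{1}{9}\right) \left(-7\right) + 68 = \left(\frac{11}{2} + \frac{1}{9}\right) \left(-7\right) + 68 = \frac{101}{18} \left(-7\right) + 68 = - \frac{707}{18} + 68 = \frac{517}{18}$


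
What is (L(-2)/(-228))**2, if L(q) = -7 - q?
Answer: 25/51984 ≈ 0.00048092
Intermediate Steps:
(L(-2)/(-228))**2 = ((-7 - 1*(-2))/(-228))**2 = ((-7 + 2)*(-1/228))**2 = (-5*(-1/228))**2 = (5/228)**2 = 25/51984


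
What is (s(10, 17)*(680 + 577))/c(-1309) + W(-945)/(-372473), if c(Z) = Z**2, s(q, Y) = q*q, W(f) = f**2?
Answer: -1483361513925/638225408513 ≈ -2.3242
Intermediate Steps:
s(q, Y) = q**2
(s(10, 17)*(680 + 577))/c(-1309) + W(-945)/(-372473) = (10**2*(680 + 577))/((-1309)**2) + (-945)**2/(-372473) = (100*1257)/1713481 + 893025*(-1/372473) = 125700*(1/1713481) - 893025/372473 = 125700/1713481 - 893025/372473 = -1483361513925/638225408513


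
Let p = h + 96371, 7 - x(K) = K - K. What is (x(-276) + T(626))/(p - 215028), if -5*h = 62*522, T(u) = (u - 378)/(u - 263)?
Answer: -13945/227110587 ≈ -6.1402e-5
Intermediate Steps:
x(K) = 7 (x(K) = 7 - (K - K) = 7 - 1*0 = 7 + 0 = 7)
T(u) = (-378 + u)/(-263 + u)
h = -32364/5 (h = -62*522/5 = -⅕*32364 = -32364/5 ≈ -6472.8)
p = 449491/5 (p = -32364/5 + 96371 = 449491/5 ≈ 89898.)
(x(-276) + T(626))/(p - 215028) = (7 + (-378 + 626)/(-263 + 626))/(449491/5 - 215028) = (7 + 248/363)/(-625649/5) = (7 + (1/363)*248)*(-5/625649) = (7 + 248/363)*(-5/625649) = (2789/363)*(-5/625649) = -13945/227110587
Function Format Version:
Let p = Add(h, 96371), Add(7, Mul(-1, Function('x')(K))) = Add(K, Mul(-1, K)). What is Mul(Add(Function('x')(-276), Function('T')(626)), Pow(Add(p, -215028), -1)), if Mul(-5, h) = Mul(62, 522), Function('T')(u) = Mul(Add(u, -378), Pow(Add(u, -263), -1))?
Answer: Rational(-13945, 227110587) ≈ -6.1402e-5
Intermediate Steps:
Function('x')(K) = 7 (Function('x')(K) = Add(7, Mul(-1, Add(K, Mul(-1, K)))) = Add(7, Mul(-1, 0)) = Add(7, 0) = 7)
Function('T')(u) = Mul(Pow(Add(-263, u), -1), Add(-378, u)) (Function('T')(u) = Mul(Add(-378, u), Pow(Add(-263, u), -1)) = Mul(Pow(Add(-263, u), -1), Add(-378, u)))
h = Rational(-32364, 5) (h = Mul(Rational(-1, 5), Mul(62, 522)) = Mul(Rational(-1, 5), 32364) = Rational(-32364, 5) ≈ -6472.8)
p = Rational(449491, 5) (p = Add(Rational(-32364, 5), 96371) = Rational(449491, 5) ≈ 89898.)
Mul(Add(Function('x')(-276), Function('T')(626)), Pow(Add(p, -215028), -1)) = Mul(Add(7, Mul(Pow(Add(-263, 626), -1), Add(-378, 626))), Pow(Add(Rational(449491, 5), -215028), -1)) = Mul(Add(7, Mul(Pow(363, -1), 248)), Pow(Rational(-625649, 5), -1)) = Mul(Add(7, Mul(Rational(1, 363), 248)), Rational(-5, 625649)) = Mul(Add(7, Rational(248, 363)), Rational(-5, 625649)) = Mul(Rational(2789, 363), Rational(-5, 625649)) = Rational(-13945, 227110587)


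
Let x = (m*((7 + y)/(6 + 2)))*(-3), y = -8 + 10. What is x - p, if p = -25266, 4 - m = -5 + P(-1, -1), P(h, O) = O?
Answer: 100929/4 ≈ 25232.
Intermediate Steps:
y = 2
m = 10 (m = 4 - (-5 - 1) = 4 - 1*(-6) = 4 + 6 = 10)
x = -135/4 (x = (10*((7 + 2)/(6 + 2)))*(-3) = (10*(9/8))*(-3) = (45/4)*(-3) = -135/4 ≈ -33.750)
x - p = -135/4 - 1*(-25266) = -135/4 + 25266 = 100929/4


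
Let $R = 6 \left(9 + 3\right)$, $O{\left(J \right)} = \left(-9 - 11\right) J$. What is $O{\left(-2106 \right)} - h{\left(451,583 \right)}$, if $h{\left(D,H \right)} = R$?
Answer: $42048$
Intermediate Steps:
$O{\left(J \right)} = - 20 J$
$R = 72$ ($R = 6 \cdot 12 = 72$)
$h{\left(D,H \right)} = 72$
$O{\left(-2106 \right)} - h{\left(451,583 \right)} = \left(-20\right) \left(-2106\right) - 72 = 42120 - 72 = 42048$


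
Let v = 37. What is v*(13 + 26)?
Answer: 1443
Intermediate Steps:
v*(13 + 26) = 37*(13 + 26) = 37*39 = 1443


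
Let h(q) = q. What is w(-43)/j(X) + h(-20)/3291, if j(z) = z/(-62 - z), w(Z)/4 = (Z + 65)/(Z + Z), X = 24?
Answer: 12047/3291 ≈ 3.6606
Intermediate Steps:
w(Z) = 2*(65 + Z)/Z (w(Z) = 4*((Z + 65)/(Z + Z)) = 4*((65 + Z)/((2*Z))) = 4*((65 + Z)*(1/(2*Z))) = 4*((65 + Z)/(2*Z)) = 2*(65 + Z)/Z)
w(-43)/j(X) + h(-20)/3291 = (2 + 130/(-43))/((-1*24/(62 + 24))) - 20/3291 = (2 + 130*(-1/43))/((-1*24/86)) - 20*1/3291 = (2 - 130/43)/((-1*24*1/86)) - 20/3291 = -44/(43*(-12/43)) - 20/3291 = -44/43*(-43/12) - 20/3291 = 11/3 - 20/3291 = 12047/3291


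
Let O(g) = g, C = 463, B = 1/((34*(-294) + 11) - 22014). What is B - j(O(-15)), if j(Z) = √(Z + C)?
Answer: -1/31999 - 8*√7 ≈ -21.166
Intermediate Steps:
B = -1/31999 (B = 1/((-9996 + 11) - 22014) = 1/(-9985 - 22014) = 1/(-31999) = -1/31999 ≈ -3.1251e-5)
j(Z) = √(463 + Z) (j(Z) = √(Z + 463) = √(463 + Z))
B - j(O(-15)) = -1/31999 - √(463 - 15) = -1/31999 - √448 = -1/31999 - 8*√7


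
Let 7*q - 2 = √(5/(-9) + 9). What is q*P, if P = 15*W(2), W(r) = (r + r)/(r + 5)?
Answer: 120/49 + 40*√19/49 ≈ 6.0073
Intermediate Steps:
W(r) = 2*r/(5 + r) (W(r) = (2*r)/(5 + r) = 2*r/(5 + r))
q = 2/7 + 2*√19/21 (q = 2/7 + √(5/(-9) + 9)/7 = 2/7 + √(5*(-⅑) + 9)/7 = 2/7 + √(-5/9 + 9)/7 = 2/7 + √(76/9)/7 = 2/7 + (2*√19/3)/7 = 2/7 + 2*√19/21 ≈ 0.70085)
P = 60/7 (P = 15*(2*2/(5 + 2)) = 15*(2*2/7) = 15*(2*2*(⅐)) = 15*(4/7) = 60/7 ≈ 8.5714)
q*P = (2/7 + 2*√19/21)*(60/7) = 120/49 + 40*√19/49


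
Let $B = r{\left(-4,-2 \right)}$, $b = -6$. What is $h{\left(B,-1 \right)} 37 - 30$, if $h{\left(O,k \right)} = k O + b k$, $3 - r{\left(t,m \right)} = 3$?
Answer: $192$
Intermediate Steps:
$r{\left(t,m \right)} = 0$ ($r{\left(t,m \right)} = 3 - 3 = 0$)
$B = 0$
$h{\left(O,k \right)} = - 6 k + O k$ ($h{\left(O,k \right)} = k O - 6 k = O k - 6 k = - 6 k + O k$)
$h{\left(B,-1 \right)} 37 - 30 = - (-6 + 0) 37 - 30 = \left(-1\right) \left(-6\right) 37 - 30 = 6 \cdot 37 - 30 = 222 - 30 = 192$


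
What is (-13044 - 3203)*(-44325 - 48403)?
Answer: 1506551816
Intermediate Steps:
(-13044 - 3203)*(-44325 - 48403) = -16247*(-92728) = 1506551816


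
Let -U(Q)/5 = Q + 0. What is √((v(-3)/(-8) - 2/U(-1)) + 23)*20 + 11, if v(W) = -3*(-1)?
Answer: 11 + √8890 ≈ 105.29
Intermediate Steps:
U(Q) = -5*Q (U(Q) = -5*(Q + 0) = -5*Q)
v(W) = 3
√((v(-3)/(-8) - 2/U(-1)) + 23)*20 + 11 = √((3/(-8) - 2/((-5*(-1)))) + 23)*20 + 11 = √((3*(-⅛) - 2/5) + 23)*20 + 11 = √((-3/8 - 2*⅕) + 23)*20 + 11 = √((-3/8 - ⅖) + 23)*20 + 11 = √(-31/40 + 23)*20 + 11 = √(889/40)*20 + 11 = (√8890/20)*20 + 11 = √8890 + 11 = 11 + √8890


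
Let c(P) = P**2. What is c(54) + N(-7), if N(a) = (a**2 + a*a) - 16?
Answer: 2998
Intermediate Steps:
N(a) = -16 + 2*a**2 (N(a) = (a**2 + a**2) - 16 = 2*a**2 - 16 = -16 + 2*a**2)
c(54) + N(-7) = 54**2 + (-16 + 2*(-7)**2) = 2916 + (-16 + 2*49) = 2916 + (-16 + 98) = 2916 + 82 = 2998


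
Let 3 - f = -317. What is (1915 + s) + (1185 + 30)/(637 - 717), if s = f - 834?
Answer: 22173/16 ≈ 1385.8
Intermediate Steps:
f = 320 (f = 3 - 1*(-317) = 3 + 317 = 320)
s = -514 (s = 320 - 834 = -514)
(1915 + s) + (1185 + 30)/(637 - 717) = (1915 - 514) + (1185 + 30)/(637 - 717) = 1401 + 1215/(-80) = 1401 + 1215*(-1/80) = 1401 - 243/16 = 22173/16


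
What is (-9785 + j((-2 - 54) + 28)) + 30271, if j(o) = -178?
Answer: 20308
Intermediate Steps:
(-9785 + j((-2 - 54) + 28)) + 30271 = (-9785 - 178) + 30271 = -9963 + 30271 = 20308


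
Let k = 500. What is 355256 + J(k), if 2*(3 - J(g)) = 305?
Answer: 710213/2 ≈ 3.5511e+5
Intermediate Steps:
J(g) = -299/2 (J(g) = 3 - ½*305 = 3 - 305/2 = -299/2)
355256 + J(k) = 355256 - 299/2 = 710213/2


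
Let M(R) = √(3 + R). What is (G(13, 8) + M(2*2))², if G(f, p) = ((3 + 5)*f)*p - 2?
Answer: (830 + √7)² ≈ 6.9330e+5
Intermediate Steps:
G(f, p) = -2 + 8*f*p (G(f, p) = (8*f)*p - 2 = 8*f*p - 2 = -2 + 8*f*p)
(G(13, 8) + M(2*2))² = ((-2 + 8*13*8) + √(3 + 2*2))² = ((-2 + 832) + √(3 + 4))² = (830 + √7)²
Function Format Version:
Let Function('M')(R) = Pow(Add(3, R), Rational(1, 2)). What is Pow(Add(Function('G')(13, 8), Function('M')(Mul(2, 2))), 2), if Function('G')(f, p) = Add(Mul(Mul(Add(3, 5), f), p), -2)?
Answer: Pow(Add(830, Pow(7, Rational(1, 2))), 2) ≈ 6.9330e+5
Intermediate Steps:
Function('G')(f, p) = Add(-2, Mul(8, f, p)) (Function('G')(f, p) = Add(Mul(Mul(8, f), p), -2) = Add(Mul(8, f, p), -2) = Add(-2, Mul(8, f, p)))
Pow(Add(Function('G')(13, 8), Function('M')(Mul(2, 2))), 2) = Pow(Add(Add(-2, Mul(8, 13, 8)), Pow(Add(3, Mul(2, 2)), Rational(1, 2))), 2) = Pow(Add(Add(-2, 832), Pow(Add(3, 4), Rational(1, 2))), 2) = Pow(Add(830, Pow(7, Rational(1, 2))), 2)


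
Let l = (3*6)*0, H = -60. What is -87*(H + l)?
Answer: 5220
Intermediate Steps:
l = 0 (l = 18*0 = 0)
-87*(H + l) = -87*(-60 + 0) = -87*(-60) = 5220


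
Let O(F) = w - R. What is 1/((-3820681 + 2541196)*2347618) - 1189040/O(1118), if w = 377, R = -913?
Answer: -119052313585754683/129160906719390 ≈ -921.74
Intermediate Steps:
O(F) = 1290 (O(F) = 377 - 1*(-913) = 377 + 913 = 1290)
1/((-3820681 + 2541196)*2347618) - 1189040/O(1118) = 1/((-3820681 + 2541196)*2347618) - 1189040/1290 = (1/2347618)/(-1279485) - 1189040*1/1290 = -1/1279485*1/2347618 - 118904/129 = -1/3003742016730 - 118904/129 = -119052313585754683/129160906719390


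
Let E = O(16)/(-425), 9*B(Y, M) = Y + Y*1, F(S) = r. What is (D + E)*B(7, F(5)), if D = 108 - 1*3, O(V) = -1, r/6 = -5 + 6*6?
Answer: 624764/3825 ≈ 163.34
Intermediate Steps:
r = 186 (r = 6*(-5 + 6*6) = 6*(-5 + 36) = 6*31 = 186)
F(S) = 186
B(Y, M) = 2*Y/9 (B(Y, M) = (Y + Y*1)/9 = (Y + Y)/9 = (2*Y)/9 = 2*Y/9)
D = 105 (D = 108 - 3 = 105)
E = 1/425 (E = -1/(-425) = -1*(-1/425) = 1/425 ≈ 0.0023529)
(D + E)*B(7, F(5)) = (105 + 1/425)*((2/9)*7) = (44626/425)*(14/9) = 624764/3825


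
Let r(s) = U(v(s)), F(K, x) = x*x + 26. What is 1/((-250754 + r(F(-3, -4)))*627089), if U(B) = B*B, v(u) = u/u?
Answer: -1/157244448017 ≈ -6.3595e-12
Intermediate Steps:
v(u) = 1
F(K, x) = 26 + x² (F(K, x) = x² + 26 = 26 + x²)
U(B) = B²
r(s) = 1 (r(s) = 1² = 1)
1/((-250754 + r(F(-3, -4)))*627089) = 1/((-250754 + 1)*627089) = (1/627089)/(-250753) = -1/250753*1/627089 = -1/157244448017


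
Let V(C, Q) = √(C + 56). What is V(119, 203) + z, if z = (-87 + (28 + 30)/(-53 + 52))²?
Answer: 21025 + 5*√7 ≈ 21038.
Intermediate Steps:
V(C, Q) = √(56 + C)
z = 21025 (z = (-87 + 58/(-1))² = (-87 + 58*(-1))² = (-87 - 58)² = (-145)² = 21025)
V(119, 203) + z = √(56 + 119) + 21025 = √175 + 21025 = 5*√7 + 21025 = 21025 + 5*√7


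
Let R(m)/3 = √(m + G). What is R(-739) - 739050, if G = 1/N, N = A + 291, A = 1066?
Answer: -739050 + 3*I*√1360829454/1357 ≈ -7.3905e+5 + 81.554*I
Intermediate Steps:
N = 1357 (N = 1066 + 291 = 1357)
G = 1/1357 ≈ 0.00073692
R(m) = 3*√(1/1357 + m) (R(m) = 3*√(m + 1/1357) = 3*√(1/1357 + m))
R(-739) - 739050 = 3*√(1357 + 1841449*(-739))/1357 - 739050 = 3*√(1357 - 1360830811)/1357 - 739050 = 3*√(-1360829454)/1357 - 739050 = 3*(I*√1360829454)/1357 - 739050 = 3*I*√1360829454/1357 - 739050 = -739050 + 3*I*√1360829454/1357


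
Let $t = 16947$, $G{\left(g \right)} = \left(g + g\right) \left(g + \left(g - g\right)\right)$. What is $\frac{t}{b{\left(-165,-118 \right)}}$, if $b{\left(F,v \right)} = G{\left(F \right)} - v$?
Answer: $\frac{16947}{54568} \approx 0.31057$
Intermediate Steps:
$G{\left(g \right)} = 2 g^{2}$ ($G{\left(g \right)} = 2 g \left(g + 0\right) = 2 g g = 2 g^{2}$)
$b{\left(F,v \right)} = - v + 2 F^{2}$ ($b{\left(F,v \right)} = 2 F^{2} - v = - v + 2 F^{2}$)
$\frac{t}{b{\left(-165,-118 \right)}} = \frac{16947}{\left(-1\right) \left(-118\right) + 2 \left(-165\right)^{2}} = \frac{16947}{118 + 2 \cdot 27225} = \frac{16947}{118 + 54450} = \frac{16947}{54568}$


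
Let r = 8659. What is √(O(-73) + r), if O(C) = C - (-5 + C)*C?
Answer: 2*√723 ≈ 53.777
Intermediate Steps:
O(C) = C - C*(-5 + C)
√(O(-73) + r) = √(-73*(6 - 1*(-73)) + 8659) = √(-73*(6 + 73) + 8659) = √(-73*79 + 8659) = √(-5767 + 8659) = √2892 = 2*√723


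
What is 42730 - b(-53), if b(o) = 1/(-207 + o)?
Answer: 11109801/260 ≈ 42730.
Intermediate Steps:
42730 - b(-53) = 42730 - 1/(-207 - 53) = 42730 - 1/(-260) = 42730 - 1*(-1/260) = 42730 + 1/260 = 11109801/260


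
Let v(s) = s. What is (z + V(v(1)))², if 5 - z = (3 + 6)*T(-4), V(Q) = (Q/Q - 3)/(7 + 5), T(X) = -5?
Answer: 89401/36 ≈ 2483.4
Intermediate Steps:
V(Q) = -⅙ (V(Q) = (1 - 3)/12 = -2*1/12 = -⅙)
z = 50 (z = 5 - (3 + 6)*(-5) = 5 - 9*(-5) = 5 - 1*(-45) = 5 + 45 = 50)
(z + V(v(1)))² = (50 - ⅙)² = (299/6)² = 89401/36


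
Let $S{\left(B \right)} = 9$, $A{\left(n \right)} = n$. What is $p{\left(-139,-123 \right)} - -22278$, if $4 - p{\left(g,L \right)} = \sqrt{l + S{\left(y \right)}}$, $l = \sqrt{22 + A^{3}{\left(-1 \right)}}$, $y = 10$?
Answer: $22282 - \sqrt{9 + \sqrt{21}} \approx 22278.0$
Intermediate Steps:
$l = \sqrt{21}$ ($l = \sqrt{22 + \left(-1\right)^{3}} = \sqrt{22 - 1} = \sqrt{21} \approx 4.5826$)
$p{\left(g,L \right)} = 4 - \sqrt{9 + \sqrt{21}}$ ($p{\left(g,L \right)} = 4 - \sqrt{\sqrt{21} + 9} = 4 - \sqrt{9 + \sqrt{21}}$)
$p{\left(-139,-123 \right)} - -22278 = \left(4 - \sqrt{9 + \sqrt{21}}\right) - -22278 = \left(4 - \sqrt{9 + \sqrt{21}}\right) + 22278 = 22282 - \sqrt{9 + \sqrt{21}}$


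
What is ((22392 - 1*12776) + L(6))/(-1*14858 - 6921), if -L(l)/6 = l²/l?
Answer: -9580/21779 ≈ -0.43987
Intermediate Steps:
L(l) = -6*l (L(l) = -6*l²/l = -6*l)
((22392 - 1*12776) + L(6))/(-1*14858 - 6921) = ((22392 - 1*12776) - 6*6)/(-1*14858 - 6921) = ((22392 - 12776) - 36)/(-14858 - 6921) = (9616 - 36)/(-21779) = 9580*(-1/21779) = -9580/21779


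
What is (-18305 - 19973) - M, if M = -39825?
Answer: 1547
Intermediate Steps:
(-18305 - 19973) - M = (-18305 - 19973) - 1*(-39825) = -38278 + 39825 = 1547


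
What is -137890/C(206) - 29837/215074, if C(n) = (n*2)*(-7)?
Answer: 3696312994/77534177 ≈ 47.673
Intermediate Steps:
C(n) = -14*n (C(n) = (2*n)*(-7) = -14*n)
-137890/C(206) - 29837/215074 = -137890/((-14*206)) - 29837/215074 = -137890/(-2884) - 29837*1/215074 = -137890*(-1/2884) - 29837/215074 = 68945/1442 - 29837/215074 = 3696312994/77534177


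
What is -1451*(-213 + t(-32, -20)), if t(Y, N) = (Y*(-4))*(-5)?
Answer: 1237703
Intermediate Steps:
t(Y, N) = 20*Y (t(Y, N) = -4*Y*(-5) = 20*Y)
-1451*(-213 + t(-32, -20)) = -1451*(-213 + 20*(-32)) = -1451*(-213 - 640) = -1451*(-853) = 1237703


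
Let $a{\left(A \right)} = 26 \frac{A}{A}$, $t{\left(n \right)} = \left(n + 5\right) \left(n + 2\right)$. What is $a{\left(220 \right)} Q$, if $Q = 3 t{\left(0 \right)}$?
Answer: $780$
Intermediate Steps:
$t{\left(n \right)} = \left(2 + n\right) \left(5 + n\right)$ ($t{\left(n \right)} = \left(5 + n\right) \left(2 + n\right) = \left(2 + n\right) \left(5 + n\right)$)
$a{\left(A \right)} = 26$ ($a{\left(A \right)} = 26 \cdot 1 = 26$)
$Q = 30$ ($Q = 3 \left(10 + 0^{2} + 7 \cdot 0\right) = 3 \left(10 + 0 + 0\right) = 3 \cdot 10 = 30$)
$a{\left(220 \right)} Q = 26 \cdot 30 = 780$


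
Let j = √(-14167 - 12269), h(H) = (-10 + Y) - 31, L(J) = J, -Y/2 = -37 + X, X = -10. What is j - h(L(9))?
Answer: -53 + 2*I*√6609 ≈ -53.0 + 162.59*I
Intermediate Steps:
Y = 94 (Y = -2*(-37 - 10) = -2*(-47) = 94)
h(H) = 53 (h(H) = (-10 + 94) - 31 = 84 - 31 = 53)
j = 2*I*√6609 (j = √(-26436) = 2*I*√6609 ≈ 162.59*I)
j - h(L(9)) = 2*I*√6609 - 1*53 = 2*I*√6609 - 53 = -53 + 2*I*√6609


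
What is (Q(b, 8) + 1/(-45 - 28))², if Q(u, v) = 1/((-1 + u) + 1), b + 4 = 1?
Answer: 5776/47961 ≈ 0.12043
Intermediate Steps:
b = -3 (b = -4 + 1 = -3)
Q(u, v) = 1/u
(Q(b, 8) + 1/(-45 - 28))² = (1/(-3) + 1/(-45 - 28))² = (-⅓ + 1/(-73))² = (-⅓ - 1/73)² = (-76/219)² = 5776/47961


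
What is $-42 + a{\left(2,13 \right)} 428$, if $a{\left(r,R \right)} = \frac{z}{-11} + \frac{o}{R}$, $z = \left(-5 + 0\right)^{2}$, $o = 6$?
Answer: $- \frac{116858}{143} \approx -817.19$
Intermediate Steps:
$z = 25$ ($z = \left(-5\right)^{2} = 25$)
$a{\left(r,R \right)} = - \frac{25}{11} + \frac{6}{R}$ ($a{\left(r,R \right)} = \frac{25}{-11} + \frac{6}{R} = 25 \left(- \frac{1}{11}\right) + \frac{6}{R} = - \frac{25}{11} + \frac{6}{R}$)
$-42 + a{\left(2,13 \right)} 428 = -42 + \left(- \frac{25}{11} + \frac{6}{13}\right) 428 = -42 - \frac{110852}{143} = - \frac{116858}{143}$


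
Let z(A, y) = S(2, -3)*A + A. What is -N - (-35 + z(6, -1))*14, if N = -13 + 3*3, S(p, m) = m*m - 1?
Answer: -262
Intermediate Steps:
S(p, m) = -1 + m**2 (S(p, m) = m**2 - 1 = -1 + m**2)
N = -4 (N = -13 + 9 = -4)
z(A, y) = 9*A (z(A, y) = (-1 + (-3)**2)*A + A = (-1 + 9)*A + A = 8*A + A = 9*A)
-N - (-35 + z(6, -1))*14 = -1*(-4) - (-35 + 9*6)*14 = 4 - (-35 + 54)*14 = 4 - 19*14 = 4 - 1*266 = 4 - 266 = -262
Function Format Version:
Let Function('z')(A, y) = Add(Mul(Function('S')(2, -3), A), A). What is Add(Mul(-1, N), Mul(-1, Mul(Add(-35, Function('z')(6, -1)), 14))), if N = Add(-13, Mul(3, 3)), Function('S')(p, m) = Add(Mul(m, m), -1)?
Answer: -262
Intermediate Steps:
Function('S')(p, m) = Add(-1, Pow(m, 2)) (Function('S')(p, m) = Add(Pow(m, 2), -1) = Add(-1, Pow(m, 2)))
N = -4 (N = Add(-13, 9) = -4)
Function('z')(A, y) = Mul(9, A) (Function('z')(A, y) = Add(Mul(Add(-1, Pow(-3, 2)), A), A) = Add(Mul(Add(-1, 9), A), A) = Add(Mul(8, A), A) = Mul(9, A))
Add(Mul(-1, N), Mul(-1, Mul(Add(-35, Function('z')(6, -1)), 14))) = Add(Mul(-1, -4), Mul(-1, Mul(Add(-35, Mul(9, 6)), 14))) = Add(4, Mul(-1, Mul(Add(-35, 54), 14))) = Add(4, Mul(-1, Mul(19, 14))) = Add(4, Mul(-1, 266)) = Add(4, -266) = -262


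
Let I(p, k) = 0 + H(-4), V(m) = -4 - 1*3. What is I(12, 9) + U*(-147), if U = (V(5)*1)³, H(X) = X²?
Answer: 50437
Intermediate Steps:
V(m) = -7 (V(m) = -4 - 3 = -7)
I(p, k) = 16 (I(p, k) = 0 + (-4)² = 0 + 16 = 16)
U = -343 (U = (-7*1)³ = (-7)³ = -343)
I(12, 9) + U*(-147) = 16 - 343*(-147) = 16 + 50421 = 50437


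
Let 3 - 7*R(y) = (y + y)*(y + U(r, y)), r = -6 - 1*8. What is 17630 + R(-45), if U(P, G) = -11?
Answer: 118373/7 ≈ 16910.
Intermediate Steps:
r = -14 (r = -6 - 8 = -14)
R(y) = 3/7 - 2*y*(-11 + y)/7 (R(y) = 3/7 - (y + y)*(y - 11)/7 = 3/7 - 2*y*(-11 + y)/7)
17630 + R(-45) = 17630 + (3/7 - 2/7*(-45)**2 + (22/7)*(-45)) = 17630 + (3/7 - 2/7*2025 - 990/7) = 17630 + (3/7 - 4050/7 - 990/7) = 17630 - 5037/7 = 118373/7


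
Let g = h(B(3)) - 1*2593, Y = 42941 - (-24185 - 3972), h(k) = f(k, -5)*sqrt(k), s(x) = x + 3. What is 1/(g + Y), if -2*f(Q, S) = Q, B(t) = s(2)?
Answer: 54804/3754347995 + 2*sqrt(5)/3754347995 ≈ 1.4599e-5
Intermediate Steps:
s(x) = 3 + x
B(t) = 5 (B(t) = 3 + 2 = 5)
f(Q, S) = -Q/2
h(k) = -k**(3/2)/2 (h(k) = (-k/2)*sqrt(k) = -k**(3/2)/2)
Y = 71098 (Y = 42941 - 1*(-28157) = 42941 + 28157 = 71098)
g = -2593 - 5*sqrt(5)/2 (g = -5*sqrt(5)/2 - 1*2593 = -5*sqrt(5)/2 - 2593 = -2593 - 5*sqrt(5)/2 ≈ -2598.6)
1/(g + Y) = 1/((-2593 - 5*sqrt(5)/2) + 71098) = 1/(68505 - 5*sqrt(5)/2)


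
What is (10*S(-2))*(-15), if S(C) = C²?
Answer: -600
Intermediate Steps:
(10*S(-2))*(-15) = (10*(-2)²)*(-15) = (10*4)*(-15) = 40*(-15) = -600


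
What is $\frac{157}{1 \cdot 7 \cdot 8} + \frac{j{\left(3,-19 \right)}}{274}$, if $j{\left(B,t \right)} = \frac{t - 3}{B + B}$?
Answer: $\frac{64219}{23016} \approx 2.7902$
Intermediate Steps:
$j{\left(B,t \right)} = \frac{-3 + t}{2 B}$
$\frac{157}{1 \cdot 7 \cdot 8} + \frac{j{\left(3,-19 \right)}}{274} = \frac{157}{1 \cdot 7 \cdot 8} + \frac{\frac{1}{2} \cdot \frac{1}{3} \left(-3 - 19\right)}{274} = \frac{157}{7 \cdot 8} + \frac{1}{2} \cdot \frac{1}{3} \left(-22\right) \frac{1}{274} = \frac{157}{56} - \frac{11}{822} = \frac{64219}{23016}$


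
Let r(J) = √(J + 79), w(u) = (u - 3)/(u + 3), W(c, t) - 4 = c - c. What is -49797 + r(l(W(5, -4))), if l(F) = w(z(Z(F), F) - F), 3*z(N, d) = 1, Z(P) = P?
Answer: -49797 + √89 ≈ -49788.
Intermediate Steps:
z(N, d) = ⅓ (z(N, d) = (⅓)*1 = ⅓)
W(c, t) = 4 (W(c, t) = 4 + (c - c) = 4 + 0 = 4)
w(u) = (-3 + u)/(3 + u)
l(F) = (-8/3 - F)/(10/3 - F) (l(F) = (-3 + (⅓ - F))/(3 + (⅓ - F)) = (-8/3 - F)/(10/3 - F))
r(J) = √(79 + J)
-49797 + r(l(W(5, -4))) = -49797 + √(79 + (8 + 3*4)/(-10 + 3*4)) = -49797 + √(79 + (8 + 12)/(-10 + 12)) = -49797 + √(79 + 20/2) = -49797 + √(79 + (½)*20) = -49797 + √(79 + 10) = -49797 + √89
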